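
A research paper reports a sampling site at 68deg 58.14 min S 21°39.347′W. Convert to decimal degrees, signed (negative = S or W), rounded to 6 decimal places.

-68.969000, -21.655783

Latitude: 68 + 58.14/60 = 68.9690000
S ⇒ negate
λ: 21 + 39.347/60 = 21.6557833
W ⇒ negate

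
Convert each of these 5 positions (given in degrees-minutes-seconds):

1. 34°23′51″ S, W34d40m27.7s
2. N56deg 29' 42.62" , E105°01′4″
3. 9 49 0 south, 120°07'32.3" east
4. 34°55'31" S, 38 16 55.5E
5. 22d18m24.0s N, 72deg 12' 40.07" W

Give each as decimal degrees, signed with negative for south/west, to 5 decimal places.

1. -34.39750, -34.67436
2. 56.49517, 105.01778
3. -9.81667, 120.12564
4. -34.92528, 38.28208
5. 22.30667, -72.21113

Point 1:
  Latitude: 23′ + 51″ = 23.85000′; 34 + 23.85000/60 = 34.397500
  S ⇒ negate
  λ: 34° + 40/60 + 27.7/3600 = 34 + 0.666667 + 0.007694 = 34.674361
  hemisphere W, so the sign is −
Point 2:
  φ: 56 + 29/60 + 42.62/3600 = 56.495172
  N → positive
  Lon: 1′ + 4″ = 1.06667′; 105 + 1.06667/60 = 105.017778
  E ⇒ keep positive
Point 3:
  φ: 9° + 49/60 + 0/3600 = 9 + 0.816667 + 0.000000 = 9.816667
  S ⇒ negate
  Lon: 7′ + 32.3″ = 7.53833′; 120 + 7.53833/60 = 120.125639
  E ⇒ keep positive
Point 4:
  Latitude: 34 + 55/60 + 31/3600 = 34.925278
  S ⇒ negate
  Longitude: 38° + 16/60 + 55.5/3600 = 38 + 0.266667 + 0.015417 = 38.282083
  E ⇒ keep positive
Point 5:
  φ: 22 + 18/60 + 24/3600 = 22.306667
  N → positive
  λ: 72 + 12/60 + 40.07/3600 = 72.211131
  W ⇒ negate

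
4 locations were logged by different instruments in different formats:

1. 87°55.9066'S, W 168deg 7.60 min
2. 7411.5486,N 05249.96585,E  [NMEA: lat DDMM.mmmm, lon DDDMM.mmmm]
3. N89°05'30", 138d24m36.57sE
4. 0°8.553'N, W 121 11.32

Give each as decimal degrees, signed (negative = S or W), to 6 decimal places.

Point 1:
  φ: 87 + 55.9066/60 = 87.9317767
  S → negative
  Lon: 7.6′ = 0.126667°; total 168.1266667
  W → negative
Point 2:
  Latitude: degrees = first 2 digits = 74, minutes = 11.5486; 74 + 11.5486/60 = 74.1924767
  N ⇒ keep positive
  λ: degrees = first 3 digits = 52, minutes = 49.96585; 52 + 49.96585/60 = 52.8327642
  E → positive
Point 3:
  Lat: 89° + 5/60 + 30/3600 = 89 + 0.083333 + 0.008333 = 89.0916667
  N ⇒ keep positive
  Longitude: 138 + 24/60 + 36.57/3600 = 138.4101583
  E ⇒ keep positive
Point 4:
  Lat: 0 + 8.553/60 = 0.1425500
  N ⇒ keep positive
  Longitude: 11.32′ = 0.188667°; total 121.1886667
  W → negative

1. -87.931777, -168.126667
2. 74.192477, 52.832764
3. 89.091667, 138.410158
4. 0.142550, -121.188667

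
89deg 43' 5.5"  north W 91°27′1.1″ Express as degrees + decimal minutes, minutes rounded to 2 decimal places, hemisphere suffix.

89° 43.09′ N, 91° 27.02′ W

φ: 43 + 5.5/60 = 43.0917′
Lon: seconds/60 = 0.01833; minutes = 27 + 0.01833 = 27.0183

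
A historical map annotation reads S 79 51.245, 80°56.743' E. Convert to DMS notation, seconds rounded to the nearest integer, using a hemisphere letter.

79°51′15″ S, 80°56′45″ E

φ: fractional minutes 0.24500 × 60 = 14.70″
Longitude: fractional minutes 0.74300 × 60 = 44.58″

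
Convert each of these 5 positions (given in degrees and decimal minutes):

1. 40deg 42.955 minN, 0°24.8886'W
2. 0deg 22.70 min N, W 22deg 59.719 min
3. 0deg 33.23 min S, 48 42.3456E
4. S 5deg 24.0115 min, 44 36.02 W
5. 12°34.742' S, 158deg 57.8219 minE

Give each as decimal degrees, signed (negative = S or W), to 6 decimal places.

Point 1:
  Lat: 42.955′ = 0.715917°; total 40.7159167
  N ⇒ keep positive
  Lon: 0 + 24.8886/60 = 0.4148100
  hemisphere W, so the sign is −
Point 2:
  φ: 22.7′ = 0.378333°; total 0.3783333
  N ⇒ keep positive
  Lon: 22 + 59.719/60 = 22.9953167
  hemisphere W, so the sign is −
Point 3:
  Latitude: 33.23′ = 0.553833°; total 0.5538333
  S ⇒ negate
  Lon: 48 + 42.3456/60 = 48.7057600
  E ⇒ keep positive
Point 4:
  φ: 5 + 24.0115/60 = 5.4001917
  hemisphere S, so the sign is −
  Lon: 44 + 36.02/60 = 44.6003333
  W → negative
Point 5:
  Lat: 12 + 34.742/60 = 12.5790333
  S → negative
  Longitude: 57.8219′ = 0.963698°; total 158.9636983
  E → positive

1. 40.715917, -0.414810
2. 0.378333, -22.995317
3. -0.553833, 48.705760
4. -5.400192, -44.600333
5. -12.579033, 158.963698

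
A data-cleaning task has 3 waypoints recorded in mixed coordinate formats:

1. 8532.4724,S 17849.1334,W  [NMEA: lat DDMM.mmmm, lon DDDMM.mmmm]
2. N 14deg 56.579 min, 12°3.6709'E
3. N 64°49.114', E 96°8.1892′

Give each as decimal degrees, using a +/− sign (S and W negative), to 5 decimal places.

1. -85.54121, -178.81889
2. 14.94298, 12.06118
3. 64.81857, 96.13649

Point 1:
  Lat: split at 2 digits → 85° and 32.4724′; 85 + 32.4724/60 = 85.541207
  S ⇒ negate
  Lon: split at 3 digits → 178° and 49.1334′; 178 + 49.1334/60 = 178.818890
  W → negative
Point 2:
  Latitude: 56.579′ = 0.942983°; total 14.942983
  N ⇒ keep positive
  Longitude: 12 + 3.6709/60 = 12.061182
  E ⇒ keep positive
Point 3:
  Lat: 64 + 49.114/60 = 64.818567
  N ⇒ keep positive
  Lon: 96 + 8.1892/60 = 96.136487
  E → positive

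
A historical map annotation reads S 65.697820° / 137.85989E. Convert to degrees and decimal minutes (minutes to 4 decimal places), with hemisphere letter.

Lat: minutes = (65.697820 − 65) × 60 = 41.869200
λ: 137° + 0.859890 × 60 = 137° 51.593400′

65° 41.8692′ S, 137° 51.5934′ E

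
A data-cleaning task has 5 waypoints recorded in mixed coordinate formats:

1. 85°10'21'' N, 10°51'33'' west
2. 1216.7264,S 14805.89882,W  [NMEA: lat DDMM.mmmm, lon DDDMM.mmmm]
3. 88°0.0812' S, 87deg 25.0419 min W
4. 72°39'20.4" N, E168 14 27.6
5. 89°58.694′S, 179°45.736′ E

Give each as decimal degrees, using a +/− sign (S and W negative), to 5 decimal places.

Point 1:
  Lat: 85° + 10/60 + 21/3600 = 85 + 0.166667 + 0.005833 = 85.172500
  N ⇒ keep positive
  Longitude: 10 + 51/60 + 33/3600 = 10.859167
  hemisphere W, so the sign is −
Point 2:
  Latitude: degrees = first 2 digits = 12, minutes = 16.7264; 12 + 16.7264/60 = 12.278773
  hemisphere S, so the sign is −
  Lon: degrees = first 3 digits = 148, minutes = 5.89882; 148 + 5.89882/60 = 148.098314
  W ⇒ negate
Point 3:
  Lat: 88 + 0.0812/60 = 88.001353
  hemisphere S, so the sign is −
  Lon: 25.0419′ = 0.417365°; total 87.417365
  W → negative
Point 4:
  Lat: 72 + 39/60 + 20.4/3600 = 72.655667
  N → positive
  Longitude: 14′ + 27.6″ = 14.46000′; 168 + 14.46000/60 = 168.241000
  E → positive
Point 5:
  φ: 58.694′ = 0.978233°; total 89.978233
  S → negative
  Lon: 45.736′ = 0.762267°; total 179.762267
  E → positive

1. 85.17250, -10.85917
2. -12.27877, -148.09831
3. -88.00135, -87.41737
4. 72.65567, 168.24100
5. -89.97823, 179.76227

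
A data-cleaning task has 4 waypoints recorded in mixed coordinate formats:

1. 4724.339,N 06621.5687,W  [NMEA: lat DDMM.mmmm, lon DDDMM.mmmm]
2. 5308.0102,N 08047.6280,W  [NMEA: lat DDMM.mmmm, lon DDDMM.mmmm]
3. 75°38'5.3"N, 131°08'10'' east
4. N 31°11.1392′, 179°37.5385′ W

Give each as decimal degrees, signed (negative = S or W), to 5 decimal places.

Point 1:
  Latitude: split at 2 digits → 47° and 24.339′; 47 + 24.339/60 = 47.405650
  N ⇒ keep positive
  Longitude: split at 3 digits → 066° and 21.5687′; 66 + 21.5687/60 = 66.359478
  W → negative
Point 2:
  Latitude: degrees = first 2 digits = 53, minutes = 8.0102; 53 + 8.0102/60 = 53.133503
  N → positive
  Longitude: split at 3 digits → 080° and 47.628′; 80 + 47.628/60 = 80.793800
  W ⇒ negate
Point 3:
  Lat: 38′ + 5.3″ = 38.08833′; 75 + 38.08833/60 = 75.634806
  N ⇒ keep positive
  Lon: 131 + 8/60 + 10/3600 = 131.136111
  E ⇒ keep positive
Point 4:
  Latitude: 11.1392′ = 0.185653°; total 31.185653
  N → positive
  Longitude: 37.5385′ = 0.625642°; total 179.625642
  W → negative

1. 47.40565, -66.35948
2. 53.13350, -80.79380
3. 75.63481, 131.13611
4. 31.18565, -179.62564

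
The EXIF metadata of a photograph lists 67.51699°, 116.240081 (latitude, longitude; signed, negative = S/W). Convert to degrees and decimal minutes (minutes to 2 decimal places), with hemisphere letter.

Latitude: 67° + 0.516990 × 60 = 67° 31.0194′
Lon: fractional part 0.240081 → 14.4049 minutes

67° 31.02′ N, 116° 14.40′ E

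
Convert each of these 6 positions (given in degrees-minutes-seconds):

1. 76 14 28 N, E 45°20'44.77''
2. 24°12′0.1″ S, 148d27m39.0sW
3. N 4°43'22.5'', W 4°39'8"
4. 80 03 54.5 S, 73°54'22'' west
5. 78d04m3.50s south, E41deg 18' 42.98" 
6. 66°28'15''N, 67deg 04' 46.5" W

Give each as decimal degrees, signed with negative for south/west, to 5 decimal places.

1. 76.24111, 45.34577
2. -24.20003, -148.46083
3. 4.72292, -4.65222
4. -80.06514, -73.90611
5. -78.06764, 41.31194
6. 66.47083, -67.07958

Point 1:
  Lat: 76° + 14/60 + 28/3600 = 76 + 0.233333 + 0.007778 = 76.241111
  N ⇒ keep positive
  Longitude: 45 + 20/60 + 44.77/3600 = 45.345769
  E → positive
Point 2:
  Latitude: 12′ + 0.1″ = 12.00167′; 24 + 12.00167/60 = 24.200028
  S → negative
  Longitude: 148 + 27/60 + 39/3600 = 148.460833
  W ⇒ negate
Point 3:
  φ: 43′ + 22.5″ = 43.37500′; 4 + 43.37500/60 = 4.722917
  N ⇒ keep positive
  Lon: 39′ + 8″ = 39.13333′; 4 + 39.13333/60 = 4.652222
  W ⇒ negate
Point 4:
  Latitude: 80° + 3/60 + 54.5/3600 = 80 + 0.050000 + 0.015139 = 80.065139
  S → negative
  Lon: 73 + 54/60 + 22/3600 = 73.906111
  hemisphere W, so the sign is −
Point 5:
  φ: 4′ + 3.5″ = 4.05833′; 78 + 4.05833/60 = 78.067639
  S → negative
  Longitude: 41 + 18/60 + 42.98/3600 = 41.311939
  E → positive
Point 6:
  Latitude: 66° + 28/60 + 15/3600 = 66 + 0.466667 + 0.004167 = 66.470833
  N → positive
  λ: 67° + 4/60 + 46.5/3600 = 67 + 0.066667 + 0.012917 = 67.079583
  W → negative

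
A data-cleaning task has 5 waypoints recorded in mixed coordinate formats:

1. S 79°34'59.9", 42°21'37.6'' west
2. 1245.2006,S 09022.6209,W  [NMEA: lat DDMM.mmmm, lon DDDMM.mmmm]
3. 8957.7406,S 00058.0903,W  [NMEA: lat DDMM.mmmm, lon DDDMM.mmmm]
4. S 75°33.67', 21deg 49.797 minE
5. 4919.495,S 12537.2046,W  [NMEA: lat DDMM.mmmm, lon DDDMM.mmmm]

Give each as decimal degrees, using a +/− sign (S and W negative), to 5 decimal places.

Point 1:
  Latitude: 34′ + 59.9″ = 34.99833′; 79 + 34.99833/60 = 79.583306
  hemisphere S, so the sign is −
  Longitude: 42 + 21/60 + 37.6/3600 = 42.360444
  W → negative
Point 2:
  φ: split at 2 digits → 12° and 45.2006′; 12 + 45.2006/60 = 12.753343
  hemisphere S, so the sign is −
  Lon: split at 3 digits → 090° and 22.6209′; 90 + 22.6209/60 = 90.377015
  W → negative
Point 3:
  Lat: degrees = first 2 digits = 89, minutes = 57.7406; 89 + 57.7406/60 = 89.962343
  hemisphere S, so the sign is −
  λ: degrees = first 3 digits = 0, minutes = 58.0903; 0 + 58.0903/60 = 0.968172
  W ⇒ negate
Point 4:
  Lat: 75 + 33.67/60 = 75.561167
  hemisphere S, so the sign is −
  Lon: 21 + 49.797/60 = 21.829950
  E → positive
Point 5:
  Lat: split at 2 digits → 49° and 19.495′; 49 + 19.495/60 = 49.324917
  S ⇒ negate
  Longitude: split at 3 digits → 125° and 37.2046′; 125 + 37.2046/60 = 125.620077
  W → negative

1. -79.58331, -42.36044
2. -12.75334, -90.37702
3. -89.96234, -0.96817
4. -75.56117, 21.82995
5. -49.32492, -125.62008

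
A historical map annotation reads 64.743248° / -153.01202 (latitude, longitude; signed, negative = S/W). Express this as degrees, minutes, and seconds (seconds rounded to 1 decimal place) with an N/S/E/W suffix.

64°44′35.7″ N, 153°00′43.3″ W

Lat: whole degrees 64; 44.59488′ → 44′ and 35.693″
Longitude is negative → W; |value| = 153.012020
Lon: 0.012020° → 0.72120′; 0.72120 × 60 = 43.272″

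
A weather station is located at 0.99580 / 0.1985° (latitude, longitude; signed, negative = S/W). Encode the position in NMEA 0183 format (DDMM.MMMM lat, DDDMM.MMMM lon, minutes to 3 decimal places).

Latitude: minutes = (0.995800 − 0) × 60 = 59.74800
Lon: fractional part 0.198500 → 11.91000 minutes

0059.748,N / 00011.910,E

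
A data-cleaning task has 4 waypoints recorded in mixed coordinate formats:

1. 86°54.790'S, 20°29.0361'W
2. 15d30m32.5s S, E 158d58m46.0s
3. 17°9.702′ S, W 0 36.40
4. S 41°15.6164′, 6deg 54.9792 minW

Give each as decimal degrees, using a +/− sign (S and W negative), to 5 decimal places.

Point 1:
  φ: 54.79′ = 0.913167°; total 86.913167
  S ⇒ negate
  Longitude: 20 + 29.0361/60 = 20.483935
  W ⇒ negate
Point 2:
  φ: 15 + 30/60 + 32.5/3600 = 15.509028
  S ⇒ negate
  Longitude: 58′ + 46″ = 58.76667′; 158 + 58.76667/60 = 158.979444
  E ⇒ keep positive
Point 3:
  Lat: 17 + 9.702/60 = 17.161700
  S ⇒ negate
  Lon: 36.4′ = 0.606667°; total 0.606667
  W ⇒ negate
Point 4:
  φ: 41 + 15.6164/60 = 41.260273
  S ⇒ negate
  Longitude: 6 + 54.9792/60 = 6.916320
  hemisphere W, so the sign is −

1. -86.91317, -20.48394
2. -15.50903, 158.97944
3. -17.16170, -0.60667
4. -41.26027, -6.91632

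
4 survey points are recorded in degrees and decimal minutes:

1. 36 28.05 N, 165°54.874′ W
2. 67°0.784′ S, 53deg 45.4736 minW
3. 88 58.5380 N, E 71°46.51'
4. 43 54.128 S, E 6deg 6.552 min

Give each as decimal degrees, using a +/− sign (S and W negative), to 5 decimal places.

1. 36.46750, -165.91457
2. -67.01307, -53.75789
3. 88.97563, 71.77517
4. -43.90213, 6.10920

Point 1:
  φ: 28.05′ = 0.467500°; total 36.467500
  N ⇒ keep positive
  Longitude: 165 + 54.874/60 = 165.914567
  W ⇒ negate
Point 2:
  Latitude: 0.784′ = 0.013067°; total 67.013067
  S ⇒ negate
  Lon: 53 + 45.4736/60 = 53.757893
  hemisphere W, so the sign is −
Point 3:
  Latitude: 88 + 58.538/60 = 88.975633
  N ⇒ keep positive
  λ: 71 + 46.51/60 = 71.775167
  E → positive
Point 4:
  Latitude: 54.128′ = 0.902133°; total 43.902133
  hemisphere S, so the sign is −
  λ: 6 + 6.552/60 = 6.109200
  E ⇒ keep positive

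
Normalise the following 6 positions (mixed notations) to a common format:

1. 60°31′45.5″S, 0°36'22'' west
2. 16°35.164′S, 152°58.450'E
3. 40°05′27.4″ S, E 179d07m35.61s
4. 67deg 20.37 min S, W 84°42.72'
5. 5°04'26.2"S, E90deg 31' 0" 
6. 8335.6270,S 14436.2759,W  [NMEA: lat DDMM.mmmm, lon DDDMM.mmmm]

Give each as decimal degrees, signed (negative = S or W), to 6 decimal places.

1. -60.529306, -0.606111
2. -16.586067, 152.974167
3. -40.090944, 179.126558
4. -67.339500, -84.712000
5. -5.073944, 90.516667
6. -83.593783, -144.604598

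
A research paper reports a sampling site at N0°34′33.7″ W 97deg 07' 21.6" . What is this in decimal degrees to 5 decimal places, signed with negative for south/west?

0.57603, -97.12267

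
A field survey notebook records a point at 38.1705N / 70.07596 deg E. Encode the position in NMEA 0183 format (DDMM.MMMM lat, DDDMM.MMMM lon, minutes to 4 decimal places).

3810.2300,N / 07004.5576,E

Latitude: 38° + 0.170500 × 60 = 38° 10.230000′
Longitude: minutes = (70.075960 − 70) × 60 = 4.557600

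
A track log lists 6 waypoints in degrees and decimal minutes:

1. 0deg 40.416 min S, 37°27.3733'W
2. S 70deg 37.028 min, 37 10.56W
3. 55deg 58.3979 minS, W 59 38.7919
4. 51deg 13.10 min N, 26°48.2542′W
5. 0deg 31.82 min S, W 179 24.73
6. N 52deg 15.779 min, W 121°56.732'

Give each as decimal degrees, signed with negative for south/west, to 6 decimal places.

1. -0.673600, -37.456222
2. -70.617133, -37.176000
3. -55.973298, -59.646532
4. 51.218333, -26.804237
5. -0.530333, -179.412167
6. 52.262983, -121.945533

Point 1:
  φ: 0 + 40.416/60 = 0.6736000
  S ⇒ negate
  Lon: 27.3733′ = 0.456222°; total 37.4562217
  hemisphere W, so the sign is −
Point 2:
  Lat: 37.028′ = 0.617133°; total 70.6171333
  S → negative
  λ: 10.56′ = 0.176000°; total 37.1760000
  W → negative
Point 3:
  φ: 58.3979′ = 0.973298°; total 55.9732983
  hemisphere S, so the sign is −
  λ: 59 + 38.7919/60 = 59.6465317
  W → negative
Point 4:
  Latitude: 51 + 13.1/60 = 51.2183333
  N → positive
  Lon: 48.2542′ = 0.804237°; total 26.8042367
  W → negative
Point 5:
  Latitude: 31.82′ = 0.530333°; total 0.5303333
  S ⇒ negate
  Longitude: 24.73′ = 0.412167°; total 179.4121667
  hemisphere W, so the sign is −
Point 6:
  Lat: 52 + 15.779/60 = 52.2629833
  N → positive
  λ: 121 + 56.732/60 = 121.9455333
  W ⇒ negate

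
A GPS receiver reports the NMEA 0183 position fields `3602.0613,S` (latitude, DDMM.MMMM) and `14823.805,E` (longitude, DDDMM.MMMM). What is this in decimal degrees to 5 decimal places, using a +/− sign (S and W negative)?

-36.03436, 148.39675

φ: degrees = first 2 digits = 36, minutes = 2.0613; 36 + 2.0613/60 = 36.034355
S → negative
Lon: split at 3 digits → 148° and 23.805′; 148 + 23.805/60 = 148.396750
E ⇒ keep positive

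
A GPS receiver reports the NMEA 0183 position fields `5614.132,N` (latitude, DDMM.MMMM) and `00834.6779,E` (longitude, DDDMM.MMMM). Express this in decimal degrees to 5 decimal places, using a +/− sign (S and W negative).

56.23553, 8.57797

φ: split at 2 digits → 56° and 14.132′; 56 + 14.132/60 = 56.235533
N ⇒ keep positive
Longitude: split at 3 digits → 008° and 34.6779′; 8 + 34.6779/60 = 8.577965
E ⇒ keep positive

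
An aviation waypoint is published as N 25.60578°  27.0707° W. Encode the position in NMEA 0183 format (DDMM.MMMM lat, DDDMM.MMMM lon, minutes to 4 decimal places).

2536.3468,N / 02704.2420,W

φ: 25° + 0.605780 × 60 = 25° 36.346800′
Longitude: fractional part 0.070700 → 4.242000 minutes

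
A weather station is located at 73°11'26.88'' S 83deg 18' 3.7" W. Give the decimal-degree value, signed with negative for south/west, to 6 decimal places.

Lat: 73 + 11/60 + 26.88/3600 = 73.1908000
hemisphere S, so the sign is −
Longitude: 83 + 18/60 + 3.7/3600 = 83.3010278
W → negative

-73.190800, -83.301028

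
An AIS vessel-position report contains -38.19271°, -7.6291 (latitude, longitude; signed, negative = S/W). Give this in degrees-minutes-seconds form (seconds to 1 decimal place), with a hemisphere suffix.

38°11′33.8″ S, 7°37′44.8″ W

Latitude is negative → S; |value| = 38.192710
φ: whole degrees 38; 11.56260′ → 11′ and 33.756″
Longitude is negative → W; |value| = 7.629100
Longitude: 0.629100 × 60 = 37.74600′ → 37′, remainder × 60 = 44.760″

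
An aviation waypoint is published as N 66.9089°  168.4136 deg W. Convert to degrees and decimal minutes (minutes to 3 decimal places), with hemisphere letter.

66° 54.534′ N, 168° 24.816′ W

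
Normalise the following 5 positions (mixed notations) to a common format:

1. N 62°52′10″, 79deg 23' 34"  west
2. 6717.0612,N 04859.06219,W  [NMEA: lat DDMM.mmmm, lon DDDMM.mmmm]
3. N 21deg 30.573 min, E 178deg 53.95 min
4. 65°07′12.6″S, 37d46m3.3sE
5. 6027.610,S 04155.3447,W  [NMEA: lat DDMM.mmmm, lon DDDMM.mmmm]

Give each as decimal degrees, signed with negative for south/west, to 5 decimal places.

1. 62.86944, -79.39278
2. 67.28435, -48.98437
3. 21.50955, 178.89917
4. -65.12017, 37.76758
5. -60.46017, -41.92241

Point 1:
  Lat: 52′ + 10″ = 52.16667′; 62 + 52.16667/60 = 62.869444
  N ⇒ keep positive
  Longitude: 79° + 23/60 + 34/3600 = 79 + 0.383333 + 0.009444 = 79.392778
  W → negative
Point 2:
  φ: split at 2 digits → 67° and 17.0612′; 67 + 17.0612/60 = 67.284353
  N → positive
  λ: degrees = first 3 digits = 48, minutes = 59.06219; 48 + 59.06219/60 = 48.984370
  hemisphere W, so the sign is −
Point 3:
  Latitude: 21 + 30.573/60 = 21.509550
  N → positive
  Lon: 178 + 53.95/60 = 178.899167
  E → positive
Point 4:
  Latitude: 7′ + 12.6″ = 7.21000′; 65 + 7.21000/60 = 65.120167
  S → negative
  Lon: 37° + 46/60 + 3.3/3600 = 37 + 0.766667 + 0.000917 = 37.767583
  E ⇒ keep positive
Point 5:
  Latitude: degrees = first 2 digits = 60, minutes = 27.61; 60 + 27.61/60 = 60.460167
  S ⇒ negate
  Lon: split at 3 digits → 041° and 55.3447′; 41 + 55.3447/60 = 41.922412
  hemisphere W, so the sign is −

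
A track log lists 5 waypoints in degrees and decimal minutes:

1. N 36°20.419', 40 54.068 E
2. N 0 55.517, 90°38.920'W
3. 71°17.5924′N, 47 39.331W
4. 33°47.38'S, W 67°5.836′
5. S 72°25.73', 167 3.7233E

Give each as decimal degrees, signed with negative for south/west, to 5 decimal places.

Point 1:
  Lat: 20.419′ = 0.340317°; total 36.340317
  N ⇒ keep positive
  λ: 40 + 54.068/60 = 40.901133
  E → positive
Point 2:
  Latitude: 0 + 55.517/60 = 0.925283
  N ⇒ keep positive
  Longitude: 90 + 38.92/60 = 90.648667
  W ⇒ negate
Point 3:
  Latitude: 71 + 17.5924/60 = 71.293207
  N → positive
  λ: 47 + 39.331/60 = 47.655517
  W → negative
Point 4:
  Latitude: 33 + 47.38/60 = 33.789667
  S → negative
  Longitude: 67 + 5.836/60 = 67.097267
  W ⇒ negate
Point 5:
  Lat: 25.73′ = 0.428833°; total 72.428833
  hemisphere S, so the sign is −
  λ: 167 + 3.7233/60 = 167.062055
  E ⇒ keep positive

1. 36.34032, 40.90113
2. 0.92528, -90.64867
3. 71.29321, -47.65552
4. -33.78967, -67.09727
5. -72.42883, 167.06206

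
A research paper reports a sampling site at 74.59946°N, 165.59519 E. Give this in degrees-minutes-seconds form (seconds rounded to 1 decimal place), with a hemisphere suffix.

74°35′58.1″ N, 165°35′42.7″ E

Lat: 0.599460 × 60 = 35.96760′ → 35′, remainder × 60 = 58.056″
λ: 0.595190 × 60 = 35.71140′ → 35′, remainder × 60 = 42.684″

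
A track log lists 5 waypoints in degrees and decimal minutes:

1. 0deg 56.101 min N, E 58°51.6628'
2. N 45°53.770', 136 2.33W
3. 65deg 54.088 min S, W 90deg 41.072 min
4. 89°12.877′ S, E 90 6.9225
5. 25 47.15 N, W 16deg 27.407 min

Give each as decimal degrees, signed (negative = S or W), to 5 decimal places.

1. 0.93502, 58.86105
2. 45.89617, -136.03883
3. -65.90147, -90.68453
4. -89.21462, 90.11538
5. 25.78583, -16.45678

Point 1:
  Latitude: 56.101′ = 0.935017°; total 0.935017
  N ⇒ keep positive
  Longitude: 58 + 51.6628/60 = 58.861047
  E → positive
Point 2:
  Latitude: 53.77′ = 0.896167°; total 45.896167
  N → positive
  Lon: 136 + 2.33/60 = 136.038833
  W → negative
Point 3:
  φ: 54.088′ = 0.901467°; total 65.901467
  S → negative
  λ: 90 + 41.072/60 = 90.684533
  W ⇒ negate
Point 4:
  Lat: 12.877′ = 0.214617°; total 89.214617
  hemisphere S, so the sign is −
  λ: 90 + 6.9225/60 = 90.115375
  E ⇒ keep positive
Point 5:
  Lat: 47.15′ = 0.785833°; total 25.785833
  N ⇒ keep positive
  Longitude: 16 + 27.407/60 = 16.456783
  W ⇒ negate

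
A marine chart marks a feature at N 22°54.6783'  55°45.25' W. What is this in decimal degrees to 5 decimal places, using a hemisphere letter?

22.91131° N, 55.75417° W

Lat: 54.6783′ = 0.911305°; total 22.911305
Lon: 45.25′ = 0.754167°; total 55.754167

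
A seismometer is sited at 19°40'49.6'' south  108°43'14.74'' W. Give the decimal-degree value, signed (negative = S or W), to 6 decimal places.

-19.680444, -108.720761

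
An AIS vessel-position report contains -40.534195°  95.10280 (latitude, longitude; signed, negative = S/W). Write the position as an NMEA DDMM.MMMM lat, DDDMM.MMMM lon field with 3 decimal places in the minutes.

Latitude is negative → S; |value| = 40.534195
Latitude: 40° + 0.534195 × 60 = 40° 32.05170′
Longitude: 95° + 0.102800 × 60 = 95° 6.16800′

4032.052,S / 09506.168,E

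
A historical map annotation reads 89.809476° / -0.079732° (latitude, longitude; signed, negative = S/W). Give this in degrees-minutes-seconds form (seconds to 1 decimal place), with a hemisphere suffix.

89°48′34.1″ N, 0°04′47.0″ W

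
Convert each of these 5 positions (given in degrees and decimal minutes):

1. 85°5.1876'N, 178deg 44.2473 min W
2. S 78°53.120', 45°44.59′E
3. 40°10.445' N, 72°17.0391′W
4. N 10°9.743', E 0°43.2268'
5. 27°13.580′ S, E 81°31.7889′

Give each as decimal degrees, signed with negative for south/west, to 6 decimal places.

Point 1:
  φ: 85 + 5.1876/60 = 85.0864600
  N ⇒ keep positive
  Longitude: 178 + 44.2473/60 = 178.7374550
  W → negative
Point 2:
  φ: 78 + 53.12/60 = 78.8853333
  S → negative
  λ: 44.59′ = 0.743167°; total 45.7431667
  E → positive
Point 3:
  Lat: 40 + 10.445/60 = 40.1740833
  N → positive
  Longitude: 17.0391′ = 0.283985°; total 72.2839850
  hemisphere W, so the sign is −
Point 4:
  Lat: 10 + 9.743/60 = 10.1623833
  N ⇒ keep positive
  λ: 0 + 43.2268/60 = 0.7204467
  E → positive
Point 5:
  Latitude: 27 + 13.58/60 = 27.2263333
  S ⇒ negate
  Longitude: 31.7889′ = 0.529815°; total 81.5298150
  E ⇒ keep positive

1. 85.086460, -178.737455
2. -78.885333, 45.743167
3. 40.174083, -72.283985
4. 10.162383, 0.720447
5. -27.226333, 81.529815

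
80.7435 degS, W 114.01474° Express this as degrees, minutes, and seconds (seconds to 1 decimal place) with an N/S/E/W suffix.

80°44′36.6″ S, 114°00′53.1″ W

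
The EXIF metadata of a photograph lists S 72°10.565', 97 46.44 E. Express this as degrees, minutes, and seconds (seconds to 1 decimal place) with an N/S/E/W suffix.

φ: 10.56500′ → 10′ and 0.56500 × 60 = 33.900″
λ: fractional minutes 0.44000 × 60 = 26.400″

72°10′33.9″ S, 97°46′26.4″ E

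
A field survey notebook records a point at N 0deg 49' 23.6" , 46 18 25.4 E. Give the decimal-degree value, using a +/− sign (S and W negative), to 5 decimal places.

Lat: 0 + 49/60 + 23.6/3600 = 0.823222
N ⇒ keep positive
λ: 46° + 18/60 + 25.4/3600 = 46 + 0.300000 + 0.007056 = 46.307056
E ⇒ keep positive

0.82322, 46.30706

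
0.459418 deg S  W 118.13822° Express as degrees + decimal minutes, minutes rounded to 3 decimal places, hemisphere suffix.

0° 27.565′ S, 118° 8.293′ W

Lat: minutes = (0.459418 − 0) × 60 = 27.56508
Lon: fractional part 0.138220 → 8.29320 minutes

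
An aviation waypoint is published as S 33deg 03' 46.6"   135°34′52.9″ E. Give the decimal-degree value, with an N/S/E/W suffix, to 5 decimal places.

33.06294° S, 135.58136° E

φ: 3′ + 46.6″ = 3.77667′; 33 + 3.77667/60 = 33.062944
Longitude: 135° + 34/60 + 52.9/3600 = 135 + 0.566667 + 0.014694 = 135.581361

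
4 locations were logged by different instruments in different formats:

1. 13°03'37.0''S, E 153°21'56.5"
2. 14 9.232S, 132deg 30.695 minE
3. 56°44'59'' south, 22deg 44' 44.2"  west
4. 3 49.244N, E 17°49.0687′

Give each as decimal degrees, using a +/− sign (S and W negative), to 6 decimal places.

Point 1:
  φ: 13° + 3/60 + 37/3600 = 13 + 0.050000 + 0.010278 = 13.0602778
  S → negative
  Longitude: 21′ + 56.5″ = 21.94167′; 153 + 21.94167/60 = 153.3656944
  E → positive
Point 2:
  φ: 14 + 9.232/60 = 14.1538667
  S → negative
  λ: 30.695′ = 0.511583°; total 132.5115833
  E → positive
Point 3:
  Latitude: 56° + 44/60 + 59/3600 = 56 + 0.733333 + 0.016389 = 56.7497222
  hemisphere S, so the sign is −
  Longitude: 22 + 44/60 + 44.2/3600 = 22.7456111
  hemisphere W, so the sign is −
Point 4:
  Lat: 3 + 49.244/60 = 3.8207333
  N ⇒ keep positive
  Lon: 49.0687′ = 0.817812°; total 17.8178117
  E ⇒ keep positive

1. -13.060278, 153.365694
2. -14.153867, 132.511583
3. -56.749722, -22.745611
4. 3.820733, 17.817812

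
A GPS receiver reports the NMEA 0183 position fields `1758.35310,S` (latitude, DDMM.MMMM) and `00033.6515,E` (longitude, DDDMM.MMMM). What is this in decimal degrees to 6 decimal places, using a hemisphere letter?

17.972552° S, 0.560858° E

Latitude: split at 2 digits → 17° and 58.3531′; 17 + 58.3531/60 = 17.9725517
Lon: split at 3 digits → 000° and 33.6515′; 0 + 33.6515/60 = 0.5608583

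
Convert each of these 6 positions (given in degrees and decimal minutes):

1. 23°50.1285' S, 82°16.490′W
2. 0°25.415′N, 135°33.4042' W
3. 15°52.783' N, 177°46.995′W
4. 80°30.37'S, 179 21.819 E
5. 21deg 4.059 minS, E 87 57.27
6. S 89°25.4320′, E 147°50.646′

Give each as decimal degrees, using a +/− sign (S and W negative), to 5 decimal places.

Point 1:
  φ: 50.1285′ = 0.835475°; total 23.835475
  hemisphere S, so the sign is −
  λ: 16.49′ = 0.274833°; total 82.274833
  hemisphere W, so the sign is −
Point 2:
  Lat: 0 + 25.415/60 = 0.423583
  N ⇒ keep positive
  λ: 33.4042′ = 0.556737°; total 135.556737
  W → negative
Point 3:
  Lat: 52.783′ = 0.879717°; total 15.879717
  N ⇒ keep positive
  Lon: 46.995′ = 0.783250°; total 177.783250
  W → negative
Point 4:
  Latitude: 30.37′ = 0.506167°; total 80.506167
  S → negative
  Lon: 21.819′ = 0.363650°; total 179.363650
  E ⇒ keep positive
Point 5:
  Latitude: 4.059′ = 0.067650°; total 21.067650
  S ⇒ negate
  λ: 57.27′ = 0.954500°; total 87.954500
  E → positive
Point 6:
  Lat: 89 + 25.432/60 = 89.423867
  hemisphere S, so the sign is −
  Longitude: 147 + 50.646/60 = 147.844100
  E ⇒ keep positive

1. -23.83548, -82.27483
2. 0.42358, -135.55674
3. 15.87972, -177.78325
4. -80.50617, 179.36365
5. -21.06765, 87.95450
6. -89.42387, 147.84410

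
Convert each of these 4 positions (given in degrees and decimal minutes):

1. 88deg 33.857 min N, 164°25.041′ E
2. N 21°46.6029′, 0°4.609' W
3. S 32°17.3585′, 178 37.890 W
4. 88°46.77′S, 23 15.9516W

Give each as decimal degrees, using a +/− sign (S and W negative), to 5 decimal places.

Point 1:
  Lat: 33.857′ = 0.564283°; total 88.564283
  N → positive
  Lon: 25.041′ = 0.417350°; total 164.417350
  E ⇒ keep positive
Point 2:
  Lat: 46.6029′ = 0.776715°; total 21.776715
  N → positive
  Longitude: 4.609′ = 0.076817°; total 0.076817
  W → negative
Point 3:
  φ: 32 + 17.3585/60 = 32.289308
  S → negative
  λ: 178 + 37.89/60 = 178.631500
  W ⇒ negate
Point 4:
  Lat: 46.77′ = 0.779500°; total 88.779500
  hemisphere S, so the sign is −
  Longitude: 23 + 15.9516/60 = 23.265860
  W → negative

1. 88.56428, 164.41735
2. 21.77672, -0.07682
3. -32.28931, -178.63150
4. -88.77950, -23.26586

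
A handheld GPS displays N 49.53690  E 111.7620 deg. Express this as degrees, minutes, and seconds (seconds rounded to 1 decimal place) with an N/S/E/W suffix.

49°32′12.8″ N, 111°45′43.2″ E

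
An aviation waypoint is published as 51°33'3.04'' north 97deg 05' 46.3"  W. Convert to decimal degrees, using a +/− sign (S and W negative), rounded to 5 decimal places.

Latitude: 51 + 33/60 + 3.04/3600 = 51.550844
N → positive
λ: 97° + 5/60 + 46.3/3600 = 97 + 0.083333 + 0.012861 = 97.096194
W ⇒ negate

51.55084, -97.09619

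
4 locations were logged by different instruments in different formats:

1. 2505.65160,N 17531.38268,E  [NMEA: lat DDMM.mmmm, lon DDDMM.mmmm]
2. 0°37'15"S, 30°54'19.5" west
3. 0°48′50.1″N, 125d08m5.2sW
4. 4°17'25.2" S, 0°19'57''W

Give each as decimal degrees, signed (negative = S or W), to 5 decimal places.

1. 25.09419, 175.52304
2. -0.62083, -30.90542
3. 0.81392, -125.13478
4. -4.29033, -0.33250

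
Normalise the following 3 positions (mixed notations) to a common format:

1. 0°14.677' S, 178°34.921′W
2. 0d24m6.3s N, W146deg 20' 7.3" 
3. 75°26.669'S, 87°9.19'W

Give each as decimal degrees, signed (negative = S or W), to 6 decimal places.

1. -0.244617, -178.582017
2. 0.401750, -146.335361
3. -75.444483, -87.153167

Point 1:
  Latitude: 0 + 14.677/60 = 0.2446167
  S ⇒ negate
  λ: 34.921′ = 0.582017°; total 178.5820167
  hemisphere W, so the sign is −
Point 2:
  Lat: 24′ + 6.3″ = 24.10500′; 0 + 24.10500/60 = 0.4017500
  N ⇒ keep positive
  Longitude: 146° + 20/60 + 7.3/3600 = 146 + 0.333333 + 0.002028 = 146.3353611
  W ⇒ negate
Point 3:
  Latitude: 26.669′ = 0.444483°; total 75.4444833
  S → negative
  Lon: 9.19′ = 0.153167°; total 87.1531667
  W → negative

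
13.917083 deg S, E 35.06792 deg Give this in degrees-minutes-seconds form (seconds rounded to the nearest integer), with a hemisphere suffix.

Lat: whole degrees 13; 55.02498′ → 55′ and 1.50″
Longitude: 0.067920 × 60 = 4.07520′ → 4′, remainder × 60 = 4.51″

13°55′1″ S, 35°04′5″ E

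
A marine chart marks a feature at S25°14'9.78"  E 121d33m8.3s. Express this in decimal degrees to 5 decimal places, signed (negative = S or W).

Lat: 25 + 14/60 + 9.78/3600 = 25.236050
S → negative
λ: 121 + 33/60 + 8.3/3600 = 121.552306
E → positive

-25.23605, 121.55231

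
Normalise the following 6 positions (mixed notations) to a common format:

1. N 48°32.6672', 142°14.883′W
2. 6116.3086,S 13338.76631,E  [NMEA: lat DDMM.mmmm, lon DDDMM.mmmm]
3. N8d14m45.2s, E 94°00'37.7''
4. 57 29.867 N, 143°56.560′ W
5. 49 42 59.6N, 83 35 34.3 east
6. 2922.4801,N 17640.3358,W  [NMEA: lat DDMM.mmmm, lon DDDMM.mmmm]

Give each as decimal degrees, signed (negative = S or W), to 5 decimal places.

1. 48.54445, -142.24805
2. -61.27181, 133.64611
3. 8.24589, 94.01047
4. 57.49778, -143.94267
5. 49.71656, 83.59286
6. 29.37467, -176.67226

Point 1:
  φ: 48 + 32.6672/60 = 48.544453
  N ⇒ keep positive
  Longitude: 142 + 14.883/60 = 142.248050
  W ⇒ negate
Point 2:
  Latitude: split at 2 digits → 61° and 16.3086′; 61 + 16.3086/60 = 61.271810
  S ⇒ negate
  Longitude: degrees = first 3 digits = 133, minutes = 38.76631; 133 + 38.76631/60 = 133.646105
  E → positive
Point 3:
  φ: 8° + 14/60 + 45.2/3600 = 8 + 0.233333 + 0.012556 = 8.245889
  N ⇒ keep positive
  Lon: 94 + 0/60 + 37.7/3600 = 94.010472
  E → positive
Point 4:
  φ: 29.867′ = 0.497783°; total 57.497783
  N → positive
  λ: 56.56′ = 0.942667°; total 143.942667
  hemisphere W, so the sign is −
Point 5:
  Lat: 42′ + 59.6″ = 42.99333′; 49 + 42.99333/60 = 49.716556
  N → positive
  Longitude: 35′ + 34.3″ = 35.57167′; 83 + 35.57167/60 = 83.592861
  E ⇒ keep positive
Point 6:
  Latitude: degrees = first 2 digits = 29, minutes = 22.4801; 29 + 22.4801/60 = 29.374668
  N ⇒ keep positive
  λ: degrees = first 3 digits = 176, minutes = 40.3358; 176 + 40.3358/60 = 176.672263
  W → negative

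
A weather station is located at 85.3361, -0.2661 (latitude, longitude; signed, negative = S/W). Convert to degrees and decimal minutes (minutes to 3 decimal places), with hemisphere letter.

Lat: 85° + 0.336100 × 60 = 85° 20.16600′
Longitude is negative → W; |value| = 0.266100
Longitude: minutes = (0.266100 − 0) × 60 = 15.96600

85° 20.166′ N, 0° 15.966′ W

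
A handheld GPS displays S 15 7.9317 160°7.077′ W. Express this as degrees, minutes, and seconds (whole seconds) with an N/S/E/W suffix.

Latitude: 7.93170′ → 7′ and 0.93170 × 60 = 55.90″
Lon: 7.07700′ → 7′ and 0.07700 × 60 = 4.62″

15°07′56″ S, 160°07′5″ W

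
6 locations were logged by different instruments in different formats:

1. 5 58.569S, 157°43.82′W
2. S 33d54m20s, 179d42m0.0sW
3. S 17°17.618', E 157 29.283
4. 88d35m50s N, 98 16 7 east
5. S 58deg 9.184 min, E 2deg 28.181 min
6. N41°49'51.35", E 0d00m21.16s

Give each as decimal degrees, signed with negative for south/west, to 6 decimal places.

1. -5.976150, -157.730333
2. -33.905556, -179.700000
3. -17.293633, 157.488050
4. 88.597222, 98.268611
5. -58.153067, 2.469683
6. 41.830931, 0.005878

Point 1:
  Lat: 58.569′ = 0.976150°; total 5.9761500
  S → negative
  Lon: 43.82′ = 0.730333°; total 157.7303333
  W → negative
Point 2:
  Latitude: 33° + 54/60 + 20/3600 = 33 + 0.900000 + 0.005556 = 33.9055556
  S → negative
  Longitude: 42′ + 0″ = 42.00000′; 179 + 42.00000/60 = 179.7000000
  hemisphere W, so the sign is −
Point 3:
  Lat: 17.618′ = 0.293633°; total 17.2936333
  S → negative
  λ: 29.283′ = 0.488050°; total 157.4880500
  E → positive
Point 4:
  Latitude: 88 + 35/60 + 50/3600 = 88.5972222
  N → positive
  Longitude: 16′ + 7″ = 16.11667′; 98 + 16.11667/60 = 98.2686111
  E ⇒ keep positive
Point 5:
  Lat: 58 + 9.184/60 = 58.1530667
  hemisphere S, so the sign is −
  λ: 28.181′ = 0.469683°; total 2.4696833
  E ⇒ keep positive
Point 6:
  Lat: 41 + 49/60 + 51.35/3600 = 41.8309306
  N → positive
  λ: 0° + 0/60 + 21.16/3600 = 0 + 0.000000 + 0.005878 = 0.0058778
  E → positive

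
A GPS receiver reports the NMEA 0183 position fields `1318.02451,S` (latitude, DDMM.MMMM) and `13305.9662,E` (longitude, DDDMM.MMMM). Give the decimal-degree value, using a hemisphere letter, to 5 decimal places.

13.30041° S, 133.09944° E

Latitude: degrees = first 2 digits = 13, minutes = 18.02451; 13 + 18.02451/60 = 13.300409
λ: degrees = first 3 digits = 133, minutes = 5.9662; 133 + 5.9662/60 = 133.099437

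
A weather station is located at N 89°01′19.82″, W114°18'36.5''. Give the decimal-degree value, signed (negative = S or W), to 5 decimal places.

89.02217, -114.31014

Lat: 1′ + 19.82″ = 1.33033′; 89 + 1.33033/60 = 89.022172
N ⇒ keep positive
Lon: 114 + 18/60 + 36.5/3600 = 114.310139
hemisphere W, so the sign is −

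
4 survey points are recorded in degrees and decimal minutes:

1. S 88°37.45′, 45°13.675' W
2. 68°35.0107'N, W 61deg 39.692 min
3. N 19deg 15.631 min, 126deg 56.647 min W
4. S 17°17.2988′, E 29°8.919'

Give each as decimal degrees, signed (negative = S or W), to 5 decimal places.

1. -88.62417, -45.22792
2. 68.58351, -61.66153
3. 19.26052, -126.94412
4. -17.28831, 29.14865

Point 1:
  Latitude: 88 + 37.45/60 = 88.624167
  S → negative
  λ: 13.675′ = 0.227917°; total 45.227917
  W ⇒ negate
Point 2:
  Latitude: 35.0107′ = 0.583512°; total 68.583512
  N → positive
  λ: 61 + 39.692/60 = 61.661533
  W → negative
Point 3:
  Latitude: 19 + 15.631/60 = 19.260517
  N ⇒ keep positive
  Lon: 126 + 56.647/60 = 126.944117
  W ⇒ negate
Point 4:
  φ: 17.2988′ = 0.288313°; total 17.288313
  S → negative
  Longitude: 29 + 8.919/60 = 29.148650
  E → positive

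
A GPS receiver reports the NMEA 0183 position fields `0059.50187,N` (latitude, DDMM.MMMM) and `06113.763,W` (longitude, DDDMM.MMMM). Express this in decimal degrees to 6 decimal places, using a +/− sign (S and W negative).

0.991698, -61.229383

φ: degrees = first 2 digits = 0, minutes = 59.50187; 0 + 59.50187/60 = 0.9916978
N ⇒ keep positive
Longitude: split at 3 digits → 061° and 13.763′; 61 + 13.763/60 = 61.2293833
W → negative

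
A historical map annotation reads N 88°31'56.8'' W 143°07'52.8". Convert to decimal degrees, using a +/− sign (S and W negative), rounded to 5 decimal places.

88.53244, -143.13133

φ: 31′ + 56.8″ = 31.94667′; 88 + 31.94667/60 = 88.532444
N → positive
λ: 7′ + 52.8″ = 7.88000′; 143 + 7.88000/60 = 143.131333
W → negative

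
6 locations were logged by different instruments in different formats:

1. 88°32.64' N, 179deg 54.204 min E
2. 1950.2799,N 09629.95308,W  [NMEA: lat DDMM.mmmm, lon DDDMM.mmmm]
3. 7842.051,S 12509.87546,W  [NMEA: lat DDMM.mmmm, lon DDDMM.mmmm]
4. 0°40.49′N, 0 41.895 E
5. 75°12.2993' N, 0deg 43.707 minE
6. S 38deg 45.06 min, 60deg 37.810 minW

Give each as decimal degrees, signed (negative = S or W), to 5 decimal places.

1. 88.54400, 179.90340
2. 19.83800, -96.49922
3. -78.70085, -125.16459
4. 0.67483, 0.69825
5. 75.20499, 0.72845
6. -38.75100, -60.63017

Point 1:
  Lat: 88 + 32.64/60 = 88.544000
  N ⇒ keep positive
  Longitude: 54.204′ = 0.903400°; total 179.903400
  E → positive
Point 2:
  φ: degrees = first 2 digits = 19, minutes = 50.2799; 19 + 50.2799/60 = 19.837998
  N ⇒ keep positive
  Lon: degrees = first 3 digits = 96, minutes = 29.95308; 96 + 29.95308/60 = 96.499218
  W → negative
Point 3:
  φ: degrees = first 2 digits = 78, minutes = 42.051; 78 + 42.051/60 = 78.700850
  hemisphere S, so the sign is −
  Longitude: degrees = first 3 digits = 125, minutes = 9.87546; 125 + 9.87546/60 = 125.164591
  W → negative
Point 4:
  Lat: 40.49′ = 0.674833°; total 0.674833
  N ⇒ keep positive
  Longitude: 41.895′ = 0.698250°; total 0.698250
  E → positive
Point 5:
  Lat: 75 + 12.2993/60 = 75.204988
  N ⇒ keep positive
  Lon: 43.707′ = 0.728450°; total 0.728450
  E → positive
Point 6:
  φ: 38 + 45.06/60 = 38.751000
  S ⇒ negate
  λ: 60 + 37.81/60 = 60.630167
  W → negative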